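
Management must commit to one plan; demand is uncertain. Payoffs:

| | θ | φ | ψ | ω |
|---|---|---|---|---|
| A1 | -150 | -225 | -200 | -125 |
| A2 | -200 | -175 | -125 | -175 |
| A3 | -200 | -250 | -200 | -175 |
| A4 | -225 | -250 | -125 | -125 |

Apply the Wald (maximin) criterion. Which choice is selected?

A2

Row minima: A1=-225, A2=-200, A3=-250, A4=-250
Best worst-case = -200 → A2.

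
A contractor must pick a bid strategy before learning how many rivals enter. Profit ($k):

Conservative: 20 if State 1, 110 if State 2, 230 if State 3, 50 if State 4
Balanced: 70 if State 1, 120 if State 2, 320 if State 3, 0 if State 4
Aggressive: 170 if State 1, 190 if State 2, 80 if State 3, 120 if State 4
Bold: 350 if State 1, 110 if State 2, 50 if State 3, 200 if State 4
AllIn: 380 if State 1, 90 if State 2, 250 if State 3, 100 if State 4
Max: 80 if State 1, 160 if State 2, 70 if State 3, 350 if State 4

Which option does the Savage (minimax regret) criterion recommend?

Column bests: State 1=380, State 2=190, State 3=320, State 4=350.
Conservative regrets: 360, 80, 90, 300 → max 360
Balanced regrets: 310, 70, 0, 350 → max 350
Aggressive regrets: 210, 0, 240, 230 → max 240
Bold regrets: 30, 80, 270, 150 → max 270
AllIn regrets: 0, 100, 70, 250 → max 250
Max regrets: 300, 30, 250, 0 → max 300
Smallest max regret = 240 → Aggressive.

Aggressive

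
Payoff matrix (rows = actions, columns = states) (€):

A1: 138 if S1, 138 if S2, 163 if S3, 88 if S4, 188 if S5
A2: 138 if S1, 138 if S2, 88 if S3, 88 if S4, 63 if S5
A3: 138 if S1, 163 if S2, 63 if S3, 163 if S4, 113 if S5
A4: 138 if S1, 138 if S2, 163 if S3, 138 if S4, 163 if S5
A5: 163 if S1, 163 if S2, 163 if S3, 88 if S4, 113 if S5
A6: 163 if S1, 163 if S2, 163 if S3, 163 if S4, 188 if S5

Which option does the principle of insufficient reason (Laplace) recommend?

Row averages: A1=143, A2=103, A3=128, A4=148, A5=138, A6=168
Highest average = 168 → A6.

A6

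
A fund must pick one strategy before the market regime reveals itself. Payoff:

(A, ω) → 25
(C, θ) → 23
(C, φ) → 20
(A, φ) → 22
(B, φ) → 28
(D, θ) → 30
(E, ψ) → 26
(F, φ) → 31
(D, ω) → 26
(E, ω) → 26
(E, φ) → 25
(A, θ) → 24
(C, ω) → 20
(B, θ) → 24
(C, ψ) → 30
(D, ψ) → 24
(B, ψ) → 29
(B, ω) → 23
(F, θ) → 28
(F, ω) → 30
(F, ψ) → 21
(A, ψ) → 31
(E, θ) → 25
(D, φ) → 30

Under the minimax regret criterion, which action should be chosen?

E

Column bests: θ=30, φ=31, ψ=31, ω=30.
A regrets: 6, 9, 0, 5 → max 9
B regrets: 6, 3, 2, 7 → max 7
C regrets: 7, 11, 1, 10 → max 11
D regrets: 0, 1, 7, 4 → max 7
E regrets: 5, 6, 5, 4 → max 6
F regrets: 2, 0, 10, 0 → max 10
Smallest max regret = 6 → E.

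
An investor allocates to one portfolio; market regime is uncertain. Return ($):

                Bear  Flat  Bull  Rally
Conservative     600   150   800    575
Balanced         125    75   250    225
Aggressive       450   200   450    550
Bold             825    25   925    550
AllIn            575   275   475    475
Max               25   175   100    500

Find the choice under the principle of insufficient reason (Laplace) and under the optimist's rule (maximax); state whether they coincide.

laplace → Bold; maximax → Bold (agree)

Row averages: Conservative=531.25, Balanced=168.75, Aggressive=412.5, Bold=581.25, AllIn=450, Max=200
Highest average = 581.25 → Bold.
Row maxima: Conservative=800, Balanced=250, Aggressive=550, Bold=925, AllIn=575, Max=500
Best best-case = 925 → Bold.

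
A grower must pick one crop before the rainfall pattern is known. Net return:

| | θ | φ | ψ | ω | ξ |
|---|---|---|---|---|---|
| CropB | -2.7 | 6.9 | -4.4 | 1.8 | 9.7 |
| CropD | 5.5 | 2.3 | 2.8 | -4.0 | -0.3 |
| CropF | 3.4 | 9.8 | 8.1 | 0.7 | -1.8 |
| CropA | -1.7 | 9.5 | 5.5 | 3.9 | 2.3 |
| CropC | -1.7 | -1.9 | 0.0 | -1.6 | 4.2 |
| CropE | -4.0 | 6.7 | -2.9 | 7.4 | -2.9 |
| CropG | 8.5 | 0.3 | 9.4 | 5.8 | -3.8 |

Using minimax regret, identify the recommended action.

CropA

Column bests: θ=8.5, φ=9.8, ψ=9.4, ω=7.4, ξ=9.7.
CropB regrets: 11.2, 2.9, 13.8, 5.6, 0.0 → max 13.8
CropD regrets: 3.0, 7.5, 6.6, 11.4, 10.0 → max 11.4
CropF regrets: 5.1, 0.0, 1.3, 6.7, 11.5 → max 11.5
CropA regrets: 10.2, 0.3, 3.9, 3.5, 7.4 → max 10.2
CropC regrets: 10.2, 11.7, 9.4, 9.0, 5.5 → max 11.7
CropE regrets: 12.5, 3.1, 12.3, 0.0, 12.6 → max 12.6
CropG regrets: 0.0, 9.5, 0.0, 1.6, 13.5 → max 13.5
Smallest max regret = 10.2 → CropA.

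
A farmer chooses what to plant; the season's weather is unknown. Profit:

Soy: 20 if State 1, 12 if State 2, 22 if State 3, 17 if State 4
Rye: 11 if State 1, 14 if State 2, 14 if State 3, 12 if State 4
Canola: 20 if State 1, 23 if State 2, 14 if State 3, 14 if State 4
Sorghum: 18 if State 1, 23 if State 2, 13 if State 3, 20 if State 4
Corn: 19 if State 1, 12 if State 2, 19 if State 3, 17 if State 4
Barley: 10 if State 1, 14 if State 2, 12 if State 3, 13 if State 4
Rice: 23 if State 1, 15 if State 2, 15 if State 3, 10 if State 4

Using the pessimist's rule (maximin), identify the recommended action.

Canola

Row minima: Soy=12, Rye=11, Canola=14, Sorghum=13, Corn=12, Barley=10, Rice=10
Best worst-case = 14 → Canola.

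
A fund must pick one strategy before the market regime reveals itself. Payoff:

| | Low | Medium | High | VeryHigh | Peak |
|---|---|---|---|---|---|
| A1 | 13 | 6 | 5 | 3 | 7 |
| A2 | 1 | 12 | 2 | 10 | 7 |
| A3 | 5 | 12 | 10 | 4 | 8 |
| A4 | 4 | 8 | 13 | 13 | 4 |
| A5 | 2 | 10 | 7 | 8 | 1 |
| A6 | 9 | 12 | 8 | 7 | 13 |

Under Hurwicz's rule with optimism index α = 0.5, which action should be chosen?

A6

A1: 0.5·13 + 0.5·3 = 8
A2: 0.5·12 + 0.5·1 = 6.5
A3: 0.5·12 + 0.5·4 = 8
A4: 0.5·13 + 0.5·4 = 8.5
A5: 0.5·10 + 0.5·1 = 5.5
A6: 0.5·13 + 0.5·7 = 10
Highest Hurwicz score = 10 → A6.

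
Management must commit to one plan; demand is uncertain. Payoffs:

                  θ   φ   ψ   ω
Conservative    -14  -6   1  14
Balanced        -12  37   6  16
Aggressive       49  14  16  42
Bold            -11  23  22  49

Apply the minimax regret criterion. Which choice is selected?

Aggressive

Column bests: θ=49, φ=37, ψ=22, ω=49.
Conservative regrets: 63, 43, 21, 35 → max 63
Balanced regrets: 61, 0, 16, 33 → max 61
Aggressive regrets: 0, 23, 6, 7 → max 23
Bold regrets: 60, 14, 0, 0 → max 60
Smallest max regret = 23 → Aggressive.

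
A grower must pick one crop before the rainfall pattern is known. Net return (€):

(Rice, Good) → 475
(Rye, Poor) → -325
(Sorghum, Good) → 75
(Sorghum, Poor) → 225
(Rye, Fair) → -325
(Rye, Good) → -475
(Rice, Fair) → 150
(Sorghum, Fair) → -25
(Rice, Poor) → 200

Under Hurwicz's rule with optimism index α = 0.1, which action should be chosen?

Rice

Sorghum: 0.1·225 + 0.9·(-25) = 0
Rice: 0.1·475 + 0.9·150 = 182.5
Rye: 0.1·(-325) + 0.9·(-475) = -460
Highest Hurwicz score = 182.5 → Rice.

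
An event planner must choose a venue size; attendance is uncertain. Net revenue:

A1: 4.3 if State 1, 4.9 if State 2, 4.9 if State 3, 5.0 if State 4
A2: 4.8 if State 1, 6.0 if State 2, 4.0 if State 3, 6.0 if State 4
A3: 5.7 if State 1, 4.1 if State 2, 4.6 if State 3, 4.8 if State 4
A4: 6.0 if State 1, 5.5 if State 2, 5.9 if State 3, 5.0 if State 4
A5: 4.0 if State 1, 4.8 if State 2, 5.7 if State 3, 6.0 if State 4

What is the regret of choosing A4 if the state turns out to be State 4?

1.0

Best payoff under State 4 is 6.0.
Regret = 6.0 − 5.0 = 1.0.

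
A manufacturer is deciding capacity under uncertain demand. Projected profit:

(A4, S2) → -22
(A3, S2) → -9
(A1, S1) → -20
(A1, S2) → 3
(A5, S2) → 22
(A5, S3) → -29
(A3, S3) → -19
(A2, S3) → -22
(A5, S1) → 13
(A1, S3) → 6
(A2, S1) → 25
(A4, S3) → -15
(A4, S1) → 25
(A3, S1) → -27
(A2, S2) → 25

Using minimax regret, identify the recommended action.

A2

Column bests: S1=25, S2=25, S3=6.
A1 regrets: 45, 22, 0 → max 45
A2 regrets: 0, 0, 28 → max 28
A3 regrets: 52, 34, 25 → max 52
A4 regrets: 0, 47, 21 → max 47
A5 regrets: 12, 3, 35 → max 35
Smallest max regret = 28 → A2.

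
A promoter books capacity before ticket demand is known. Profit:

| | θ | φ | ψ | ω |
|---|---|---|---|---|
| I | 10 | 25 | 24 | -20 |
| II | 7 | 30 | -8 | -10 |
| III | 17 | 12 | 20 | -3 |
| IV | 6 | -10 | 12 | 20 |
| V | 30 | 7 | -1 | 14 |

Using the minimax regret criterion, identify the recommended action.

Column bests: θ=30, φ=30, ψ=24, ω=20.
I regrets: 20, 5, 0, 40 → max 40
II regrets: 23, 0, 32, 30 → max 32
III regrets: 13, 18, 4, 23 → max 23
IV regrets: 24, 40, 12, 0 → max 40
V regrets: 0, 23, 25, 6 → max 25
Smallest max regret = 23 → III.

III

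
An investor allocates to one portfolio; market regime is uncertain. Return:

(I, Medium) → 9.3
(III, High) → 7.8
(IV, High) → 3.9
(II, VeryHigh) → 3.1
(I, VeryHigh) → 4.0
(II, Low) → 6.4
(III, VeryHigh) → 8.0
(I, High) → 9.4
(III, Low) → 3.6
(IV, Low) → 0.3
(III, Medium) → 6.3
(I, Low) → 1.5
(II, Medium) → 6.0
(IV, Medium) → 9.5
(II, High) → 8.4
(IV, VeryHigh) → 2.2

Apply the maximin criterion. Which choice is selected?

Row minima: I=1.5, II=3.1, III=3.6, IV=0.3
Best worst-case = 3.6 → III.

III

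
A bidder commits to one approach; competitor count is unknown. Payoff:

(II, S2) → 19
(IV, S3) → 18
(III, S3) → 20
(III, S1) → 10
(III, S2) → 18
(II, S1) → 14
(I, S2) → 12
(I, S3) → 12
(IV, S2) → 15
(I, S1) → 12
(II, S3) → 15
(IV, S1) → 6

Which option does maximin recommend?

II

Row minima: I=12, II=14, III=10, IV=6
Best worst-case = 14 → II.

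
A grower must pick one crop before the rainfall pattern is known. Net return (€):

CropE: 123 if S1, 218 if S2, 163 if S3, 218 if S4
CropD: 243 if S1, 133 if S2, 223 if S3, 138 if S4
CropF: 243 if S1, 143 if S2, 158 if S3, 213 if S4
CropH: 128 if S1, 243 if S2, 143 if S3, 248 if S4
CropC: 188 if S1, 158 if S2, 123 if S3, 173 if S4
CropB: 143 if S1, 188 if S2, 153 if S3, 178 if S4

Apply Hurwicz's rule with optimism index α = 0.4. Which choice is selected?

CropE: 0.4·218 + 0.6·123 = 161
CropD: 0.4·243 + 0.6·133 = 177
CropF: 0.4·243 + 0.6·143 = 183
CropH: 0.4·248 + 0.6·128 = 176
CropC: 0.4·188 + 0.6·123 = 149
CropB: 0.4·188 + 0.6·143 = 161
Highest Hurwicz score = 183 → CropF.

CropF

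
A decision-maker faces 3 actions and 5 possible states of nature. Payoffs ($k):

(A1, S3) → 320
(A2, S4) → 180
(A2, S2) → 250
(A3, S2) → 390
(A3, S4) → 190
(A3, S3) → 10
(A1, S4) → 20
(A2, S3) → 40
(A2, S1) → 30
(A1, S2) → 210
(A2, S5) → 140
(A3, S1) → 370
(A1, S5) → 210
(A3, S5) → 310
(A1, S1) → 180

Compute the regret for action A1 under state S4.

170

Best payoff under S4 is 190.
Regret = 190 − 20 = 170.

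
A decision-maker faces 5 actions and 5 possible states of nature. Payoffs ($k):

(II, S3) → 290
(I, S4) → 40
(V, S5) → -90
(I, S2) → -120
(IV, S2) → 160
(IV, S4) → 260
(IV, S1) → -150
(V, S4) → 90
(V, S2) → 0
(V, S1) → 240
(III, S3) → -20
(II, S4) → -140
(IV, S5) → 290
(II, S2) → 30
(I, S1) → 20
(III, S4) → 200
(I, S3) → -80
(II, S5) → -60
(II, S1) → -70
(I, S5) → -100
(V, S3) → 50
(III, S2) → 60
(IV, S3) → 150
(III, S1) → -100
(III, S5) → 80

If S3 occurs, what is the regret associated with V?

240

Best payoff under S3 is 290.
Regret = 290 − 50 = 240.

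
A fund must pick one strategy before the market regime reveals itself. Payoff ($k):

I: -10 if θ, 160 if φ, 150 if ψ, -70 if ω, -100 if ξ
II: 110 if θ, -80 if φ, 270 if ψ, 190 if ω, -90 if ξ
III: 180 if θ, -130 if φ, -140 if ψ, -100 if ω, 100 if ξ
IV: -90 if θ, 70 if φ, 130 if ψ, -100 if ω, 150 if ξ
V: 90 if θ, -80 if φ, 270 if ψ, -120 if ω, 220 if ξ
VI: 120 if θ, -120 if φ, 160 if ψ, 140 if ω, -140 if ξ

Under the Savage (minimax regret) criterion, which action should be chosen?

Column bests: θ=180, φ=160, ψ=270, ω=190, ξ=220.
I regrets: 190, 0, 120, 260, 320 → max 320
II regrets: 70, 240, 0, 0, 310 → max 310
III regrets: 0, 290, 410, 290, 120 → max 410
IV regrets: 270, 90, 140, 290, 70 → max 290
V regrets: 90, 240, 0, 310, 0 → max 310
VI regrets: 60, 280, 110, 50, 360 → max 360
Smallest max regret = 290 → IV.

IV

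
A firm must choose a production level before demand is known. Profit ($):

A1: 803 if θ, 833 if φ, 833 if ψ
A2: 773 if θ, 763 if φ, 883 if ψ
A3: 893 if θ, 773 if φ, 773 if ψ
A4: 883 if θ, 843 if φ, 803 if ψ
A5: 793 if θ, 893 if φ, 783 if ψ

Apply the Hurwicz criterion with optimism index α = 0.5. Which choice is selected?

A1: 0.5·833 + 0.5·803 = 818
A2: 0.5·883 + 0.5·763 = 823
A3: 0.5·893 + 0.5·773 = 833
A4: 0.5·883 + 0.5·803 = 843
A5: 0.5·893 + 0.5·783 = 838
Highest Hurwicz score = 843 → A4.

A4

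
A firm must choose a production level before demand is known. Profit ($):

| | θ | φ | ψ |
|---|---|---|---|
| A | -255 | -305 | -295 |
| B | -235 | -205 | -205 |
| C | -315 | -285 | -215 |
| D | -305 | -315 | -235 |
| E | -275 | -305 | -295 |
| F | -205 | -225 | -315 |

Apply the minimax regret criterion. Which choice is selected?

B

Column bests: θ=-205, φ=-205, ψ=-205.
A regrets: 50, 100, 90 → max 100
B regrets: 30, 0, 0 → max 30
C regrets: 110, 80, 10 → max 110
D regrets: 100, 110, 30 → max 110
E regrets: 70, 100, 90 → max 100
F regrets: 0, 20, 110 → max 110
Smallest max regret = 30 → B.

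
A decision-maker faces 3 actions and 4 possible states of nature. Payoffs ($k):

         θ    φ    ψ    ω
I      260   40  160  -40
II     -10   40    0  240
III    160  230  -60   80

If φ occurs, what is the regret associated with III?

Best payoff under φ is 230.
Regret = 230 − 230 = 0.

0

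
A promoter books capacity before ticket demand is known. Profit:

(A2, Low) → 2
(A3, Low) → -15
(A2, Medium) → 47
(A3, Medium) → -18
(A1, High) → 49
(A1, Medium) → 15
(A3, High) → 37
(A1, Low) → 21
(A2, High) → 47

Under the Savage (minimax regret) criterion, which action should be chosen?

Column bests: Low=21, Medium=47, High=49.
A1 regrets: 0, 32, 0 → max 32
A2 regrets: 19, 0, 2 → max 19
A3 regrets: 36, 65, 12 → max 65
Smallest max regret = 19 → A2.

A2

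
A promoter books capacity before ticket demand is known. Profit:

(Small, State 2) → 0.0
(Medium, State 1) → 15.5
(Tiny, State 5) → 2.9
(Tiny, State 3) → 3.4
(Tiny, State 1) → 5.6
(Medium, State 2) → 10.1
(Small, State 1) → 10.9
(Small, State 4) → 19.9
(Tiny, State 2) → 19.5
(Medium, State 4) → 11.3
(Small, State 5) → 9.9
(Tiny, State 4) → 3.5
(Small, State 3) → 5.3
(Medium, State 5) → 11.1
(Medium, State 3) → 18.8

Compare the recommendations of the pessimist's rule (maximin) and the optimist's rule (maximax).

maximin → Medium; maximax → Small (disagree)

Row minima: Tiny=2.9, Small=0.0, Medium=10.1
Best worst-case = 10.1 → Medium.
Row maxima: Tiny=19.5, Small=19.9, Medium=18.8
Best best-case = 19.9 → Small.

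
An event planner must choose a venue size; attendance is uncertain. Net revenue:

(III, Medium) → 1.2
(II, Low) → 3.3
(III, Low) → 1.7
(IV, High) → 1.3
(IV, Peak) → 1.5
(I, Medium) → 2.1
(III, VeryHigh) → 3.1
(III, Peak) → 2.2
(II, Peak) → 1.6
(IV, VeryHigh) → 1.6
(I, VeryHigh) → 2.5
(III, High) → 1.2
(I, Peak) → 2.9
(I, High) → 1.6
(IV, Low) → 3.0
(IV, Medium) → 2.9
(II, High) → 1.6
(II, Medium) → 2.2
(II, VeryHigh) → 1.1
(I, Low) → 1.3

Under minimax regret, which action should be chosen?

Column bests: Low=3.3, Medium=2.9, High=1.6, VeryHigh=3.1, Peak=2.9.
I regrets: 2.0, 0.8, 0.0, 0.6, 0.0 → max 2.0
II regrets: 0.0, 0.7, 0.0, 2.0, 1.3 → max 2.0
III regrets: 1.6, 1.7, 0.4, 0.0, 0.7 → max 1.7
IV regrets: 0.3, 0.0, 0.3, 1.5, 1.4 → max 1.5
Smallest max regret = 1.5 → IV.

IV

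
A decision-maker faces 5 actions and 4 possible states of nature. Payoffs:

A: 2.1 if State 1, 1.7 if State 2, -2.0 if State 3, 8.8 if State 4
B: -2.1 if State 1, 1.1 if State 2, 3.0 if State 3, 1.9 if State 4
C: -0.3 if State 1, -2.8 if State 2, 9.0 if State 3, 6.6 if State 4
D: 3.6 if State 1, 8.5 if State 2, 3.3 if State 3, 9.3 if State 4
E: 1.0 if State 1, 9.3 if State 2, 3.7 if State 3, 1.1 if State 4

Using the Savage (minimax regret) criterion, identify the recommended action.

D

Column bests: State 1=3.6, State 2=9.3, State 3=9.0, State 4=9.3.
A regrets: 1.5, 7.6, 11.0, 0.5 → max 11.0
B regrets: 5.7, 8.2, 6.0, 7.4 → max 8.2
C regrets: 3.9, 12.1, 0.0, 2.7 → max 12.1
D regrets: 0.0, 0.8, 5.7, 0.0 → max 5.7
E regrets: 2.6, 0.0, 5.3, 8.2 → max 8.2
Smallest max regret = 5.7 → D.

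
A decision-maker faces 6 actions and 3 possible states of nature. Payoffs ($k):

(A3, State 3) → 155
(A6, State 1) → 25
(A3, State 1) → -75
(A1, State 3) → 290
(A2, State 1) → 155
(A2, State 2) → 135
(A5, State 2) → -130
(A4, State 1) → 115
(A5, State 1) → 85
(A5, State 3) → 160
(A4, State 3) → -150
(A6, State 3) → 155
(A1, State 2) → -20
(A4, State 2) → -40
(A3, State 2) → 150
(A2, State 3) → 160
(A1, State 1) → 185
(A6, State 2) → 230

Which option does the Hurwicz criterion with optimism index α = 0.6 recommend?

A1

A1: 0.6·290 + 0.4·(-20) = 166
A2: 0.6·160 + 0.4·135 = 150
A3: 0.6·155 + 0.4·(-75) = 63
A4: 0.6·115 + 0.4·(-150) = 9
A5: 0.6·160 + 0.4·(-130) = 44
A6: 0.6·230 + 0.4·25 = 148
Highest Hurwicz score = 166 → A1.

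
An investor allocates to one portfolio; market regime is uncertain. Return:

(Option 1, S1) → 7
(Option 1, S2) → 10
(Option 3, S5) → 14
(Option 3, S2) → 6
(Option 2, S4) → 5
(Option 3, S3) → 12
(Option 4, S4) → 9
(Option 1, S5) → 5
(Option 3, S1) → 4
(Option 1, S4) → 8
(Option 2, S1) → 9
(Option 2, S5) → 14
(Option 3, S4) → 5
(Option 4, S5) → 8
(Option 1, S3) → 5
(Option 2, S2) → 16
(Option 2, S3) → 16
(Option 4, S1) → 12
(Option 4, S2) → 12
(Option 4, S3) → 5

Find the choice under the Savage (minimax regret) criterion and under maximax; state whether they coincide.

Column bests: S1=12, S2=16, S3=16, S4=9, S5=14.
Option 1 regrets: 5, 6, 11, 1, 9 → max 11
Option 2 regrets: 3, 0, 0, 4, 0 → max 4
Option 3 regrets: 8, 10, 4, 4, 0 → max 10
Option 4 regrets: 0, 4, 11, 0, 6 → max 11
Smallest max regret = 4 → Option 2.
Row maxima: Option 1=10, Option 2=16, Option 3=14, Option 4=12
Best best-case = 16 → Option 2.

minimax regret → Option 2; maximax → Option 2 (agree)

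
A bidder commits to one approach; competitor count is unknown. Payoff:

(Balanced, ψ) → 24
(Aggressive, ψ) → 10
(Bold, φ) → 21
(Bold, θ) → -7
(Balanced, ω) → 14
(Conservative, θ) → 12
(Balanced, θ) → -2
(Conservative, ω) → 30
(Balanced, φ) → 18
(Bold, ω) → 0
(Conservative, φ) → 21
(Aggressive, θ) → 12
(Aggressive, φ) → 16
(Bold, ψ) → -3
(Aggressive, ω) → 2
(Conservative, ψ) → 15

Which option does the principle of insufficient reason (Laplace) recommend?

Conservative

Row averages: Conservative=19.5, Balanced=13.5, Aggressive=10, Bold=2.75
Highest average = 19.5 → Conservative.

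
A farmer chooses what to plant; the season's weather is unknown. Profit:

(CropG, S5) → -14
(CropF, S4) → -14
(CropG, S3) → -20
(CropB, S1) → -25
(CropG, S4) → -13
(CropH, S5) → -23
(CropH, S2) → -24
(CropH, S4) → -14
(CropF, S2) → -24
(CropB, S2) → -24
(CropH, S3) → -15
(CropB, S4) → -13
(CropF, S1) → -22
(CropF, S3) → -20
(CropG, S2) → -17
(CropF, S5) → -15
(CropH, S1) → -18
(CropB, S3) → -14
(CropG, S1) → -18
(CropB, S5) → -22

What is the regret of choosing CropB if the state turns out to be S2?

Best payoff under S2 is -17.
Regret = -17 − (-24) = 7.

7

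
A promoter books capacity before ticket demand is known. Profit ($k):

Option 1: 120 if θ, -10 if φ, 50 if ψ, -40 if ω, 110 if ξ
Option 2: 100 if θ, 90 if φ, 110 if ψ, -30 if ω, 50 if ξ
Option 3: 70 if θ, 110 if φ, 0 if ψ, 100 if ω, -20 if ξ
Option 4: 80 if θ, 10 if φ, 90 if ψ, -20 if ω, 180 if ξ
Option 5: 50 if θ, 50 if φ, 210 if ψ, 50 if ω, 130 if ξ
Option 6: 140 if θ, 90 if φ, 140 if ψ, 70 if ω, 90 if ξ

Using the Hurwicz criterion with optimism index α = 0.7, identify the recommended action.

Option 5

Option 1: 0.7·120 + 0.3·(-40) = 72
Option 2: 0.7·110 + 0.3·(-30) = 68
Option 3: 0.7·110 + 0.3·(-20) = 71
Option 4: 0.7·180 + 0.3·(-20) = 120
Option 5: 0.7·210 + 0.3·50 = 162
Option 6: 0.7·140 + 0.3·70 = 119
Highest Hurwicz score = 162 → Option 5.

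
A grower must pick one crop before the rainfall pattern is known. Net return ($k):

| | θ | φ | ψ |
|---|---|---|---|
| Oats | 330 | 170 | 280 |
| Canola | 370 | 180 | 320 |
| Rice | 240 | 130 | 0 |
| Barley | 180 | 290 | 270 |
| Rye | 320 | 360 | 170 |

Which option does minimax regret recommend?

Column bests: θ=370, φ=360, ψ=320.
Oats regrets: 40, 190, 40 → max 190
Canola regrets: 0, 180, 0 → max 180
Rice regrets: 130, 230, 320 → max 320
Barley regrets: 190, 70, 50 → max 190
Rye regrets: 50, 0, 150 → max 150
Smallest max regret = 150 → Rye.

Rye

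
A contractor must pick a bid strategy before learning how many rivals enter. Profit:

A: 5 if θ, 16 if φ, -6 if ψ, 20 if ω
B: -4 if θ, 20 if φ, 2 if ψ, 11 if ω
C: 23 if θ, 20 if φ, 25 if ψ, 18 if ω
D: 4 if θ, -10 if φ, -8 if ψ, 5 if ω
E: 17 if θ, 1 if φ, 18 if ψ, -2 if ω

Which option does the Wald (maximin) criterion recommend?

Row minima: A=-6, B=-4, C=18, D=-10, E=-2
Best worst-case = 18 → C.

C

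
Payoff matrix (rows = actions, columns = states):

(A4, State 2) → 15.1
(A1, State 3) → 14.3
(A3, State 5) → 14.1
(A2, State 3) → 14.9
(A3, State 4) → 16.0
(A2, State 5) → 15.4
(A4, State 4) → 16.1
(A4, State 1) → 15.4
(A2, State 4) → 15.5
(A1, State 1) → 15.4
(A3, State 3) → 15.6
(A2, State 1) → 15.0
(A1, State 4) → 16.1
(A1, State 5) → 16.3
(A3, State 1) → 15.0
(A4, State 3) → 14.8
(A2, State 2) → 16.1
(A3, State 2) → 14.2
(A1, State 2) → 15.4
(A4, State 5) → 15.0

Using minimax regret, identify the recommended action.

A2

Column bests: State 1=15.4, State 2=16.1, State 3=15.6, State 4=16.1, State 5=16.3.
A1 regrets: 0.0, 0.7, 1.3, 0.0, 0.0 → max 1.3
A2 regrets: 0.4, 0.0, 0.7, 0.6, 0.9 → max 0.9
A3 regrets: 0.4, 1.9, 0.0, 0.1, 2.2 → max 2.2
A4 regrets: 0.0, 1.0, 0.8, 0.0, 1.3 → max 1.3
Smallest max regret = 0.9 → A2.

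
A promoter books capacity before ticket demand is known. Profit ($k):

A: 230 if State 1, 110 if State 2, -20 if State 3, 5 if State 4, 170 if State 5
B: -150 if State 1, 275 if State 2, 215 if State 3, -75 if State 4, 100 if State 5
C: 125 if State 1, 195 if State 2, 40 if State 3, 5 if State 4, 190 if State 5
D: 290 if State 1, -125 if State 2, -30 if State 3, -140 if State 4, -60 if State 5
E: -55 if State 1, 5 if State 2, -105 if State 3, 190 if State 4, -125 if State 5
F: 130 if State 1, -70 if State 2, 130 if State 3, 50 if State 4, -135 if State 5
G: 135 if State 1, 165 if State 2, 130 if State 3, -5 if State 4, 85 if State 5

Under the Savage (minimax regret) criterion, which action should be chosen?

Column bests: State 1=290, State 2=275, State 3=215, State 4=190, State 5=190.
A regrets: 60, 165, 235, 185, 20 → max 235
B regrets: 440, 0, 0, 265, 90 → max 440
C regrets: 165, 80, 175, 185, 0 → max 185
D regrets: 0, 400, 245, 330, 250 → max 400
E regrets: 345, 270, 320, 0, 315 → max 345
F regrets: 160, 345, 85, 140, 325 → max 345
G regrets: 155, 110, 85, 195, 105 → max 195
Smallest max regret = 185 → C.

C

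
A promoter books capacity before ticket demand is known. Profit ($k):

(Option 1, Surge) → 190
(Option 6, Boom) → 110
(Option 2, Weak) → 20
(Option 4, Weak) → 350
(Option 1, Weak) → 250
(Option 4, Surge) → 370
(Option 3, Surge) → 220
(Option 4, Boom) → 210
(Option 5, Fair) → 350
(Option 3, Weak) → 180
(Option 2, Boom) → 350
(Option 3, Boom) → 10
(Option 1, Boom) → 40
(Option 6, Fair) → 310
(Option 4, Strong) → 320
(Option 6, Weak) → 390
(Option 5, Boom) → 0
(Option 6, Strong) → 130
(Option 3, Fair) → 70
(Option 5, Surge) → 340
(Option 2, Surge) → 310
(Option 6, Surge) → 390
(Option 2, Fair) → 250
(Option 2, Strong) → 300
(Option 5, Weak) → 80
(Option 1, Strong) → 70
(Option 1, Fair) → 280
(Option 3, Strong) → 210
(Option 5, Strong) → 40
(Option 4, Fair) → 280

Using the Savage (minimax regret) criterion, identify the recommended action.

Column bests: Weak=390, Fair=350, Strong=320, Boom=350, Surge=390.
Option 1 regrets: 140, 70, 250, 310, 200 → max 310
Option 2 regrets: 370, 100, 20, 0, 80 → max 370
Option 3 regrets: 210, 280, 110, 340, 170 → max 340
Option 4 regrets: 40, 70, 0, 140, 20 → max 140
Option 5 regrets: 310, 0, 280, 350, 50 → max 350
Option 6 regrets: 0, 40, 190, 240, 0 → max 240
Smallest max regret = 140 → Option 4.

Option 4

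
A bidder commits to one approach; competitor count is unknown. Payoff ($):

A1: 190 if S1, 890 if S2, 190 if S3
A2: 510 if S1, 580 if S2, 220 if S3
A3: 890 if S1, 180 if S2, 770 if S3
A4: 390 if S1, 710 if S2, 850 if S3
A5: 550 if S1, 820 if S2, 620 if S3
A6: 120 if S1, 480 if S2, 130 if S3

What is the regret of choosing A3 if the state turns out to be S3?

80

Best payoff under S3 is 850.
Regret = 850 − 770 = 80.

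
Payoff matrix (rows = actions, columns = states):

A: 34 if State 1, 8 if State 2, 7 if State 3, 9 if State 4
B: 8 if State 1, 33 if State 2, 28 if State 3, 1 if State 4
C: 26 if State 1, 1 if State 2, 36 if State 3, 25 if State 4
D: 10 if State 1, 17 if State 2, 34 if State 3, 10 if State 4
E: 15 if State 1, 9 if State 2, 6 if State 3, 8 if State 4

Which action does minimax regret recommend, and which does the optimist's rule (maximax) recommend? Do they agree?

Column bests: State 1=34, State 2=33, State 3=36, State 4=25.
A regrets: 0, 25, 29, 16 → max 29
B regrets: 26, 0, 8, 24 → max 26
C regrets: 8, 32, 0, 0 → max 32
D regrets: 24, 16, 2, 15 → max 24
E regrets: 19, 24, 30, 17 → max 30
Smallest max regret = 24 → D.
Row maxima: A=34, B=33, C=36, D=34, E=15
Best best-case = 36 → C.

minimax regret → D; maximax → C (disagree)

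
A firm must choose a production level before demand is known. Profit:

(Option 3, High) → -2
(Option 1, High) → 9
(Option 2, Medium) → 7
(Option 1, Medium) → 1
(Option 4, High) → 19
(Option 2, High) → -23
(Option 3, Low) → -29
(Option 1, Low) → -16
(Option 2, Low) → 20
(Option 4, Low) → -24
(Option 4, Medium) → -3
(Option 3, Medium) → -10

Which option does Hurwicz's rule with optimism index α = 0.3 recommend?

Option 1: 0.3·9 + 0.7·(-16) = -8.5
Option 2: 0.3·20 + 0.7·(-23) = -10.1
Option 3: 0.3·(-2) + 0.7·(-29) = -20.9
Option 4: 0.3·19 + 0.7·(-24) = -11.1
Highest Hurwicz score = -8.5 → Option 1.

Option 1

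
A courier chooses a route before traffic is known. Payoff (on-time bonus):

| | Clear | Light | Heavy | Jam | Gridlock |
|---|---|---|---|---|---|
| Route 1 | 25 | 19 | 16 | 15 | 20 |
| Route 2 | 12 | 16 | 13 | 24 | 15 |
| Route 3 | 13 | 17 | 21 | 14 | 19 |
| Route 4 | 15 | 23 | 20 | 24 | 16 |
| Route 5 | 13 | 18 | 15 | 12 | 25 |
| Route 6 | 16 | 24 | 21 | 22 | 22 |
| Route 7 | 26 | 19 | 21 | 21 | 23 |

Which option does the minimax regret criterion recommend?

Column bests: Clear=26, Light=24, Heavy=21, Jam=24, Gridlock=25.
Route 1 regrets: 1, 5, 5, 9, 5 → max 9
Route 2 regrets: 14, 8, 8, 0, 10 → max 14
Route 3 regrets: 13, 7, 0, 10, 6 → max 13
Route 4 regrets: 11, 1, 1, 0, 9 → max 11
Route 5 regrets: 13, 6, 6, 12, 0 → max 13
Route 6 regrets: 10, 0, 0, 2, 3 → max 10
Route 7 regrets: 0, 5, 0, 3, 2 → max 5
Smallest max regret = 5 → Route 7.

Route 7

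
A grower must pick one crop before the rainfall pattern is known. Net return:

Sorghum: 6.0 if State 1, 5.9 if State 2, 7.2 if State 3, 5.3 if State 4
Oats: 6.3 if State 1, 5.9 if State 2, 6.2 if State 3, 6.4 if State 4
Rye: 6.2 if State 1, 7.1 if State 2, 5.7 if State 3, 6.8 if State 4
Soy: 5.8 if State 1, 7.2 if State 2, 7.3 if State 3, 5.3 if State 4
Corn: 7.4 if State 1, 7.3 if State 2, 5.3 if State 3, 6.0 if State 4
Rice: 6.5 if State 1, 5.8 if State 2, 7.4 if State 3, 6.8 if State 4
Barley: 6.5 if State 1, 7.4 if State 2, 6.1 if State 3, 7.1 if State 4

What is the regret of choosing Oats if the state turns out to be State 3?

1.2

Best payoff under State 3 is 7.4.
Regret = 7.4 − 6.2 = 1.2.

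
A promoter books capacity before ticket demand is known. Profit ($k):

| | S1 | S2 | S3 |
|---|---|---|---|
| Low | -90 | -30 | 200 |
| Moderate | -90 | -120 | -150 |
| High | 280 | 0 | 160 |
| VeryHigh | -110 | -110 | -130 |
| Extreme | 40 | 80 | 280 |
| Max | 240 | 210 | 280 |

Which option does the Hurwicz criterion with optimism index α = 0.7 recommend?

Max

Low: 0.7·200 + 0.3·(-90) = 113
Moderate: 0.7·(-90) + 0.3·(-150) = -108
High: 0.7·280 + 0.3·0 = 196
VeryHigh: 0.7·(-110) + 0.3·(-130) = -116
Extreme: 0.7·280 + 0.3·40 = 208
Max: 0.7·280 + 0.3·210 = 259
Highest Hurwicz score = 259 → Max.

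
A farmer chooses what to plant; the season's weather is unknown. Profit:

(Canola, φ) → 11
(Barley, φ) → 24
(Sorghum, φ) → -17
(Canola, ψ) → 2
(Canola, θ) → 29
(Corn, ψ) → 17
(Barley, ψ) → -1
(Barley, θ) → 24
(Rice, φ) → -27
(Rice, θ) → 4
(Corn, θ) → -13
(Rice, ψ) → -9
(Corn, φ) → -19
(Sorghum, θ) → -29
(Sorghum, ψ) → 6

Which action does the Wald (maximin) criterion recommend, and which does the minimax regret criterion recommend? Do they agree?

maximin → Canola; minimax regret → Canola (agree)

Row minima: Rice=-27, Barley=-1, Corn=-19, Canola=2, Sorghum=-29
Best worst-case = 2 → Canola.
Column bests: θ=29, φ=24, ψ=17.
Rice regrets: 25, 51, 26 → max 51
Barley regrets: 5, 0, 18 → max 18
Corn regrets: 42, 43, 0 → max 43
Canola regrets: 0, 13, 15 → max 15
Sorghum regrets: 58, 41, 11 → max 58
Smallest max regret = 15 → Canola.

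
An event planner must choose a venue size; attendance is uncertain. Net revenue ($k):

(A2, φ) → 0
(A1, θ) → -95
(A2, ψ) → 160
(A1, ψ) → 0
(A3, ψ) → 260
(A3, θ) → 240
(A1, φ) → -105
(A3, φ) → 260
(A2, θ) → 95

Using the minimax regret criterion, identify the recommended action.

Column bests: θ=240, φ=260, ψ=260.
A1 regrets: 335, 365, 260 → max 365
A2 regrets: 145, 260, 100 → max 260
A3 regrets: 0, 0, 0 → max 0
Smallest max regret = 0 → A3.

A3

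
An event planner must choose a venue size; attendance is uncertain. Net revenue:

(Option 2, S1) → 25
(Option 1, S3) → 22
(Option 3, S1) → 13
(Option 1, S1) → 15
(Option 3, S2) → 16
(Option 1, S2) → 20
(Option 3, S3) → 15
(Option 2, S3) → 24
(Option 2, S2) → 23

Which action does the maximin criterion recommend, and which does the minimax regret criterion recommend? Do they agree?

maximin → Option 2; minimax regret → Option 2 (agree)

Row minima: Option 1=15, Option 2=23, Option 3=13
Best worst-case = 23 → Option 2.
Column bests: S1=25, S2=23, S3=24.
Option 1 regrets: 10, 3, 2 → max 10
Option 2 regrets: 0, 0, 0 → max 0
Option 3 regrets: 12, 7, 9 → max 12
Smallest max regret = 0 → Option 2.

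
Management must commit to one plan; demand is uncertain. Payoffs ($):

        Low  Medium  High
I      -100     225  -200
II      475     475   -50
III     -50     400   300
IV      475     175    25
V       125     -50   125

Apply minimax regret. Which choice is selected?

Column bests: Low=475, Medium=475, High=300.
I regrets: 575, 250, 500 → max 575
II regrets: 0, 0, 350 → max 350
III regrets: 525, 75, 0 → max 525
IV regrets: 0, 300, 275 → max 300
V regrets: 350, 525, 175 → max 525
Smallest max regret = 300 → IV.

IV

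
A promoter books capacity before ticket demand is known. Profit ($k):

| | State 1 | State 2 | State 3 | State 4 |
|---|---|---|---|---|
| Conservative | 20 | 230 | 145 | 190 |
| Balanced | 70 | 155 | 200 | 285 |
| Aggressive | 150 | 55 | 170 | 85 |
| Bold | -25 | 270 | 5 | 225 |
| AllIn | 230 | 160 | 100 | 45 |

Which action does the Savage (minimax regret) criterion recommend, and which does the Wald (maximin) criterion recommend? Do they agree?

minimax regret → Balanced; maximin → Balanced (agree)

Column bests: State 1=230, State 2=270, State 3=200, State 4=285.
Conservative regrets: 210, 40, 55, 95 → max 210
Balanced regrets: 160, 115, 0, 0 → max 160
Aggressive regrets: 80, 215, 30, 200 → max 215
Bold regrets: 255, 0, 195, 60 → max 255
AllIn regrets: 0, 110, 100, 240 → max 240
Smallest max regret = 160 → Balanced.
Row minima: Conservative=20, Balanced=70, Aggressive=55, Bold=-25, AllIn=45
Best worst-case = 70 → Balanced.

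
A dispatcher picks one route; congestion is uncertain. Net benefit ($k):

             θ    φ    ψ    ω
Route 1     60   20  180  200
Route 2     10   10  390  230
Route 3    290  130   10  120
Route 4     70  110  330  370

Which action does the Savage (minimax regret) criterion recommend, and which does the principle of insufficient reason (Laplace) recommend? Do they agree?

Column bests: θ=290, φ=130, ψ=390, ω=370.
Route 1 regrets: 230, 110, 210, 170 → max 230
Route 2 regrets: 280, 120, 0, 140 → max 280
Route 3 regrets: 0, 0, 380, 250 → max 380
Route 4 regrets: 220, 20, 60, 0 → max 220
Smallest max regret = 220 → Route 4.
Row averages: Route 1=115, Route 2=160, Route 3=137.5, Route 4=220
Highest average = 220 → Route 4.

minimax regret → Route 4; laplace → Route 4 (agree)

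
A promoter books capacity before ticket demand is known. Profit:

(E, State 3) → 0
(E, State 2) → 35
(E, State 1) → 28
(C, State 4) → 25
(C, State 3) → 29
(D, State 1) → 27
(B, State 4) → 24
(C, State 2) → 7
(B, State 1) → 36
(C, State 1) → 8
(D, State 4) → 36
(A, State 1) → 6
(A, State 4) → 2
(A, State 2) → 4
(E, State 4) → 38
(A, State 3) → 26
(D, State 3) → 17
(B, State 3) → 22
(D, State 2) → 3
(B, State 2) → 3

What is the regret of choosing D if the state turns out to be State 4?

2

Best payoff under State 4 is 38.
Regret = 38 − 36 = 2.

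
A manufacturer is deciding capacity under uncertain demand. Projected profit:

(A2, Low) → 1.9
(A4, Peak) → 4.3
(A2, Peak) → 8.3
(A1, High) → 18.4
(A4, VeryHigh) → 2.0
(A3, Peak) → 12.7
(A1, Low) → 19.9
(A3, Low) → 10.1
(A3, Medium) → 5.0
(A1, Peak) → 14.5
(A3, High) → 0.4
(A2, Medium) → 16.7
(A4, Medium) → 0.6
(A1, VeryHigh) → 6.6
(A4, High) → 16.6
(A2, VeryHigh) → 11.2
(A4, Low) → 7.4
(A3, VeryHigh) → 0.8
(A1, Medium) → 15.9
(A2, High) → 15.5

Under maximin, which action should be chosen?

Row minima: A1=6.6, A2=1.9, A3=0.4, A4=0.6
Best worst-case = 6.6 → A1.

A1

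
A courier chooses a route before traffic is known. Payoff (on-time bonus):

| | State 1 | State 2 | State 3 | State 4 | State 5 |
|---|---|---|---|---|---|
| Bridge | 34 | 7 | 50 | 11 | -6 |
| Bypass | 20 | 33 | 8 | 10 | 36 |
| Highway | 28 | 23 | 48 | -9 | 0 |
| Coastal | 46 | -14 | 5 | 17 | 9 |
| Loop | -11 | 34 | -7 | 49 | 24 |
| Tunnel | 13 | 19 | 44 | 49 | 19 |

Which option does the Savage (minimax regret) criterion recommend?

Column bests: State 1=46, State 2=34, State 3=50, State 4=49, State 5=36.
Bridge regrets: 12, 27, 0, 38, 42 → max 42
Bypass regrets: 26, 1, 42, 39, 0 → max 42
Highway regrets: 18, 11, 2, 58, 36 → max 58
Coastal regrets: 0, 48, 45, 32, 27 → max 48
Loop regrets: 57, 0, 57, 0, 12 → max 57
Tunnel regrets: 33, 15, 6, 0, 17 → max 33
Smallest max regret = 33 → Tunnel.

Tunnel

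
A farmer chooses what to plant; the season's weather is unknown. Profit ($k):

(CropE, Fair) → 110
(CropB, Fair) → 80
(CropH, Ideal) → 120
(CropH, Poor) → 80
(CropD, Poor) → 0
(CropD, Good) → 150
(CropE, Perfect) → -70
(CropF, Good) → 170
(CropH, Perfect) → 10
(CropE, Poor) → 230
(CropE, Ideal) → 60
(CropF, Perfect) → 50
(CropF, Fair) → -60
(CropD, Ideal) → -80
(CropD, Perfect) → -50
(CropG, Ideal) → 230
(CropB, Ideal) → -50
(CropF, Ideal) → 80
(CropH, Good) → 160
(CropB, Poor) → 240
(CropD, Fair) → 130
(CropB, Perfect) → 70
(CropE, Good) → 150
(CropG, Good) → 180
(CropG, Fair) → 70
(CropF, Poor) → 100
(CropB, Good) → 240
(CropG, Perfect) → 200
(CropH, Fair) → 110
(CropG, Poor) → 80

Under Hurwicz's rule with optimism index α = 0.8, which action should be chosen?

CropD: 0.8·150 + 0.2·(-80) = 104
CropB: 0.8·240 + 0.2·(-50) = 182
CropE: 0.8·230 + 0.2·(-70) = 170
CropH: 0.8·160 + 0.2·10 = 130
CropG: 0.8·230 + 0.2·70 = 198
CropF: 0.8·170 + 0.2·(-60) = 124
Highest Hurwicz score = 198 → CropG.

CropG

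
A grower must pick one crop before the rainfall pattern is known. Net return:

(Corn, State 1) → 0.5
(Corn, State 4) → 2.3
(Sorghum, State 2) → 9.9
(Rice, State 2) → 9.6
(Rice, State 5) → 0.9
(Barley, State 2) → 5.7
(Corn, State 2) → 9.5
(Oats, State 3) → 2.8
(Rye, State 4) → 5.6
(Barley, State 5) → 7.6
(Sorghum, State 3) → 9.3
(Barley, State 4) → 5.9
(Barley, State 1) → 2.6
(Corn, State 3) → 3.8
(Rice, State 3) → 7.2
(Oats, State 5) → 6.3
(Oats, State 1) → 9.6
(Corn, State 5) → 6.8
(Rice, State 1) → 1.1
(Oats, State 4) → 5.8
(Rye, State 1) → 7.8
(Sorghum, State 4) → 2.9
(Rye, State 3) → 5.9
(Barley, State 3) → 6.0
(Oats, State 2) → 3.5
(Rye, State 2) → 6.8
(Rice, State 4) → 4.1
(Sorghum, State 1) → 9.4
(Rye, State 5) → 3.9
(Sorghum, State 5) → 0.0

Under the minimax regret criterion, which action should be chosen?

Rye

Column bests: State 1=9.6, State 2=9.9, State 3=9.3, State 4=5.9, State 5=7.6.
Sorghum regrets: 0.2, 0.0, 0.0, 3.0, 7.6 → max 7.6
Barley regrets: 7.0, 4.2, 3.3, 0.0, 0.0 → max 7.0
Rice regrets: 8.5, 0.3, 2.1, 1.8, 6.7 → max 8.5
Rye regrets: 1.8, 3.1, 3.4, 0.3, 3.7 → max 3.7
Oats regrets: 0.0, 6.4, 6.5, 0.1, 1.3 → max 6.5
Corn regrets: 9.1, 0.4, 5.5, 3.6, 0.8 → max 9.1
Smallest max regret = 3.7 → Rye.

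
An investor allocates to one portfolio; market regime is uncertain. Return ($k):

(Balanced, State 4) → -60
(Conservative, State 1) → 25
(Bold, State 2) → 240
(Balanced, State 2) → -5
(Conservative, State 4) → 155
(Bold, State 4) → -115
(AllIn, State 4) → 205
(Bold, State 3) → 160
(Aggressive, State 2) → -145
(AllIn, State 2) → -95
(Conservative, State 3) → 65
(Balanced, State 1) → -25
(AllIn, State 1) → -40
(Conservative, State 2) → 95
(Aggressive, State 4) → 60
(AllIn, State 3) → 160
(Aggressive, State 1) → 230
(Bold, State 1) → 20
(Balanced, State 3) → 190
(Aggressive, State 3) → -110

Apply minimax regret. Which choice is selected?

Conservative

Column bests: State 1=230, State 2=240, State 3=190, State 4=205.
Conservative regrets: 205, 145, 125, 50 → max 205
Balanced regrets: 255, 245, 0, 265 → max 265
Aggressive regrets: 0, 385, 300, 145 → max 385
Bold regrets: 210, 0, 30, 320 → max 320
AllIn regrets: 270, 335, 30, 0 → max 335
Smallest max regret = 205 → Conservative.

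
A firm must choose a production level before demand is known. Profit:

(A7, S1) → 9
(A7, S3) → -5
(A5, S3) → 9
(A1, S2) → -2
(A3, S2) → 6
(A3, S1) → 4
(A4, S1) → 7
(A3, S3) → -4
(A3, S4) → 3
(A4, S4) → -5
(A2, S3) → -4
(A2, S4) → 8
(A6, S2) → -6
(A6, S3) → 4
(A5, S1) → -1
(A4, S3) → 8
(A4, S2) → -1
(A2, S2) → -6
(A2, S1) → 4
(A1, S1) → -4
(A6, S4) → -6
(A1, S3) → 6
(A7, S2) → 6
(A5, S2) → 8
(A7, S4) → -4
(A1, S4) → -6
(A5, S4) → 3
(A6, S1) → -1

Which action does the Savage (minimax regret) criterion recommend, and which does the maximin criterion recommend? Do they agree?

minimax regret → A5; maximin → A5 (agree)

Column bests: S1=9, S2=8, S3=9, S4=8.
A1 regrets: 13, 10, 3, 14 → max 14
A2 regrets: 5, 14, 13, 0 → max 14
A3 regrets: 5, 2, 13, 5 → max 13
A4 regrets: 2, 9, 1, 13 → max 13
A5 regrets: 10, 0, 0, 5 → max 10
A6 regrets: 10, 14, 5, 14 → max 14
A7 regrets: 0, 2, 14, 12 → max 14
Smallest max regret = 10 → A5.
Row minima: A1=-6, A2=-6, A3=-4, A4=-5, A5=-1, A6=-6, A7=-5
Best worst-case = -1 → A5.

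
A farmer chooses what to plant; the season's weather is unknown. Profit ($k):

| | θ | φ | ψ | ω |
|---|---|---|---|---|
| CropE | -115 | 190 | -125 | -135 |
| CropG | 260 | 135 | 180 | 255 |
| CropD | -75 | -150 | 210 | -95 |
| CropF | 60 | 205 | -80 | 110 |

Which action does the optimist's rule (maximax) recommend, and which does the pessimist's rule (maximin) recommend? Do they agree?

Row maxima: CropE=190, CropG=260, CropD=210, CropF=205
Best best-case = 260 → CropG.
Row minima: CropE=-135, CropG=135, CropD=-150, CropF=-80
Best worst-case = 135 → CropG.

maximax → CropG; maximin → CropG (agree)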